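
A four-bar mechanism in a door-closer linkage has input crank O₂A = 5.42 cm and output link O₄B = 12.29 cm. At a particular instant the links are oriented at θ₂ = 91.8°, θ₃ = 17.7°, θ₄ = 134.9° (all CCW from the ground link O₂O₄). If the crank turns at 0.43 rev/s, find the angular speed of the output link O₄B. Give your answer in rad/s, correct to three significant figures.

1.29

ω₂ = 2.702 rad/s (from 0.43 rev/s).
Differentiating the loop-closure r₂e^{iθ₂}+r₃e^{iθ₃}=r₁+r₄e^{iθ₄} gives r₂ω₂e^{iθ₂}+r₃ω₃e^{iθ₃}=r₄ω₄e^{iθ₄}.
Eliminating the other unknown: ω₄ = r₂ω₂ sin(θ₂−θ₃) / [r₄ sin(θ₄−θ₃)].
Numerator sine = +0.96174; denominator sine = +0.88942.
Result = 0.0542·2.702·(+0.96174) / (0.1229·(+0.88942)) = +1.2884 rad/s; magnitude 1.2884 rad/s.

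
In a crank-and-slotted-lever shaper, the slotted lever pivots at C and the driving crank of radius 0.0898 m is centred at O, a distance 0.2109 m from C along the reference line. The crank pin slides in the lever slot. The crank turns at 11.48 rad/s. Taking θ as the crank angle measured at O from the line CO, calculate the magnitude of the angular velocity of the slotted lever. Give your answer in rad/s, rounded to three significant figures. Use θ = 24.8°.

3.34

ω = 11.48 rad/s
Crank pin A relative to C: A = (d + r cosθ, r sinθ); lever angle φ = atan2(r sinθ, d + r cosθ).
Differentiating tanφ: φ̇ = rω(d cosθ + r)/(d² + r² + 2dr cosθ).
d² + r² + 2dr cosθ = |CA|² = 0.0869273 m²;  d cosθ + r = +0.28125 m.
|ω_lever| = |0.0898·11.48·+0.28125| / 0.0869273 = 3.3355 rad/s.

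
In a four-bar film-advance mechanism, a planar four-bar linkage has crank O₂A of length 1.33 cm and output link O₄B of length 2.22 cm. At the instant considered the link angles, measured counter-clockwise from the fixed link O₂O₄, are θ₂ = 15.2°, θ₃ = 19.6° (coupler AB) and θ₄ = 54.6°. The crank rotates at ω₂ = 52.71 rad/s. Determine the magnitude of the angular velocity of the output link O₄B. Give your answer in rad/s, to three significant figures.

ω₂ = 52.71 rad/s
Differentiating the loop-closure r₂e^{iθ₂}+r₃e^{iθ₃}=r₁+r₄e^{iθ₄} gives r₂ω₂e^{iθ₂}+r₃ω₃e^{iθ₃}=r₄ω₄e^{iθ₄}.
Eliminating the other unknown: ω₄ = r₂ω₂ sin(θ₂−θ₃) / [r₄ sin(θ₄−θ₃)].
Numerator sine = -0.07672; denominator sine = +0.57358.
Result = 0.0133·52.71·(-0.07672) / (0.0222·(+0.57358)) = -4.2238 rad/s; magnitude 4.2238 rad/s.

4.22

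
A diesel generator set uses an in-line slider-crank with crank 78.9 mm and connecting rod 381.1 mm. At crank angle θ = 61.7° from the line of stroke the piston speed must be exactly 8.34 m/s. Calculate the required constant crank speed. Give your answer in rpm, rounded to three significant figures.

1040

For an in-line slider-crank, |v_piston| = rω|sinθ|·[1 + r cosθ/√(L² − r² sin²θ)].
With r = 0.0789 m, L = 0.3811 m, θ = 61.7°: the bracketed kinematic factor |dx/dθ| = 0.076404 m.
ω = v/|dx/dθ| = 8.34/0.076404 = 109.16 rad/s.
N = 60ω/(2π) = 1042.4 rpm.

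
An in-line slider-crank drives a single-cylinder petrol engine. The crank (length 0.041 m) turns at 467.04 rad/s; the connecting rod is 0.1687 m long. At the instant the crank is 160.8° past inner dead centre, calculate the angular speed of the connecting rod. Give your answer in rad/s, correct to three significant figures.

ω = 467 rad/s
The rod makes angle φ with the slider axis where L sinφ = r sinθ; differentiating, L cosφ·φ̇ = r ω cosθ.
L cosφ = √(L² − r² sin²θ) = 0.16816 m.
|ω_rod| = r ω |cosθ| / √(L² − r² sin²θ) = 0.041·467·0.94438/0.16816 = 107.54 rad/s.

108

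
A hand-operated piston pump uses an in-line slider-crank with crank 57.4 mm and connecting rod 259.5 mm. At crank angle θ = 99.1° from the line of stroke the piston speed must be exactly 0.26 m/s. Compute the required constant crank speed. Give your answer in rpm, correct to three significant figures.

45.4

For an in-line slider-crank, |v_piston| = rω|sinθ|·[1 + r cosθ/√(L² − r² sin²θ)].
With r = 0.0574 m, L = 0.2595 m, θ = 99.1°: the bracketed kinematic factor |dx/dθ| = 0.054646 m.
ω = v/|dx/dθ| = 0.26/0.054646 = 4.7579 rad/s.
N = 60ω/(2π) = 45.435 rpm.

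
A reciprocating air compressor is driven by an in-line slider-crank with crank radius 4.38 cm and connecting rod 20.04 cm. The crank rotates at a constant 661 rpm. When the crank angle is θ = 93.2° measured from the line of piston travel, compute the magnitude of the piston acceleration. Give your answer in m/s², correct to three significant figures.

ω = 2π·661/60 = 69.22 rad/s
x(θ) = r cosθ + √(L² − r² sin²θ); with ω constant, a = ω²·d²x/dθ².
d²x/dθ² = −r cosθ − r²(cos2θ)/√u − r⁴ sin²2θ/(4u^{3/2}),  u = L² − r² sin²θ = 0.0382477 m².
Substituting r = 0.0438 m, L = 0.2004 m, θ = 93.2°: d²x/dθ² = +0.012192 m.
a = ω²·d²x/dθ² = (69.22)²·(+0.012192) = +58.415 m/s²;  |a| = 58.415 m/s².

58.4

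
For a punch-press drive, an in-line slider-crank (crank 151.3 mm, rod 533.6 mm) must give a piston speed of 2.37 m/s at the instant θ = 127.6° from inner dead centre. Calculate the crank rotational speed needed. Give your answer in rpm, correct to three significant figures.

230

For an in-line slider-crank, |v_piston| = rω|sinθ|·[1 + r cosθ/√(L² − r² sin²θ)].
With r = 0.1513 m, L = 0.5336 m, θ = 127.6°: the bracketed kinematic factor |dx/dθ| = 0.098591 m.
ω = v/|dx/dθ| = 2.37/0.098591 = 24.039 rad/s.
N = 60ω/(2π) = 229.55 rpm.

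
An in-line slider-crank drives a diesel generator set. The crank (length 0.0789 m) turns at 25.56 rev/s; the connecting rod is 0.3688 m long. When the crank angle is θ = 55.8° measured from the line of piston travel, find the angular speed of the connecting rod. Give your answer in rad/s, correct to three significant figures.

19.6

ω = 160.6 rad/s (converted from 25.56 rev/s).
The rod makes angle φ with the slider axis where L sinφ = r sinθ; differentiating, L cosφ·φ̇ = r ω cosθ.
L cosφ = √(L² − r² sin²θ) = 0.36298 m.
|ω_rod| = r ω |cosθ| / √(L² − r² sin²θ) = 0.0789·160.6·0.56208/0.36298 = 19.622 rad/s.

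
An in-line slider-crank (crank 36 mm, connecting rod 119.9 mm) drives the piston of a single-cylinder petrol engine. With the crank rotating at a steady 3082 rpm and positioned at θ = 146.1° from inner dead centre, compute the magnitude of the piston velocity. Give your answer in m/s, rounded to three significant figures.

4.84

ω = 2π·3082/60 = 322.7 rad/s
For an in-line slider-crank, x = r cosθ + √(L² − r² sin²θ), so v = −rω sinθ·[1 + r cosθ/√(L² − r² sin²θ)].
With r = 0.036 m, L = 0.1199 m, θ = 146.1°: √(L² − r² sin²θ) = 0.11821 m.
v = −0.036·322.7·0.55775·[1 + 0.036·-0.83001/0.11821] = -4.8423 m/s.
|v| = 4.8423 m/s.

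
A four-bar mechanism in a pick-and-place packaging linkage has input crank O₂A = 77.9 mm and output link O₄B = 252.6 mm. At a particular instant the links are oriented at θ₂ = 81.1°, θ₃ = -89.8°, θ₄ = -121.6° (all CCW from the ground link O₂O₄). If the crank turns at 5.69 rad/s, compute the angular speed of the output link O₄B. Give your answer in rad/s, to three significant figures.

ω₂ = 5.69 rad/s
Differentiating the loop-closure r₂e^{iθ₂}+r₃e^{iθ₃}=r₁+r₄e^{iθ₄} gives r₂ω₂e^{iθ₂}+r₃ω₃e^{iθ₃}=r₄ω₄e^{iθ₄}.
Eliminating the other unknown: ω₄ = r₂ω₂ sin(θ₂−θ₃) / [r₄ sin(θ₄−θ₃)].
Numerator sine = +0.15816; denominator sine = -0.52696.
Result = 0.0779·5.69·(+0.15816) / (0.2526·(-0.52696)) = -0.52666 rad/s; magnitude 0.52666 rad/s.

0.527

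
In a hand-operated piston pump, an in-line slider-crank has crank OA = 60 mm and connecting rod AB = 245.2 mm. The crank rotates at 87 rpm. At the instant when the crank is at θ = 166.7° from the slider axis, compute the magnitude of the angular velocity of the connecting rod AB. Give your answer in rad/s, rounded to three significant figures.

2.17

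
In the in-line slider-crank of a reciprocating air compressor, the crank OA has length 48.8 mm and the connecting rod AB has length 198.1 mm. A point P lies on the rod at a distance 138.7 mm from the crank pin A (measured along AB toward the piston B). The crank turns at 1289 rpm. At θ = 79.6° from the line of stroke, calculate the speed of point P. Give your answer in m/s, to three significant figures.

6.70

ω = 135 rad/s.  Crank-pin speed |V_A| = rω = 6.5872 m/s, perpendicular to OA.
Rod angle: sinφ = −(r/L) sinθ ⇒ φ = -14.022°; ω_rod = −rω cosθ/√(L²−r²sin²θ) = -6.187 rad/s.
V_P = V_A + ω_rod × AP, with AP = 0.1387 m along the rod.
Components: V_Px = −rω sinθ − a·ω_rod·sinφ = -6.6869 m/s;  V_Py = rω cosθ + a·ω_rod·cosφ = +0.35656 m/s.
|V_P| = √(V_Px² + V_Py²) = 6.6964 m/s.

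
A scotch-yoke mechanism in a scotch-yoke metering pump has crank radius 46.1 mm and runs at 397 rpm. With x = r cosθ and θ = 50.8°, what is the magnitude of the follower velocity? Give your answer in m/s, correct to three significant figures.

1.49

ω = 41.57 rad/s (from 397 rpm).
x = r cosθ ⇒ ẋ = −rω sinθ.
|v| = rω|sinθ| = 0.0461·41.57·|sin 50.8°| = 1.4852 m/s.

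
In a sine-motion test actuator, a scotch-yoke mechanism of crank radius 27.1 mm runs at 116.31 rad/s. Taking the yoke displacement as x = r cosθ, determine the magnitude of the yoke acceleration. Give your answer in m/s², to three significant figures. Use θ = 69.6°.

ω = 116.3 rad/s
x = r cosθ ⇒ ẍ = −rω² cosθ (ω constant).
|a| = rω²|cosθ| = 0.0271·(116.3)²·|cos 69.6°| = 127.79 m/s².

128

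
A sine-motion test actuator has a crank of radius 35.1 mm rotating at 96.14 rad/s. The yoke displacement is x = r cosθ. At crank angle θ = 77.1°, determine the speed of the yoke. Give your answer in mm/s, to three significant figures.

3290

ω = 96.14 rad/s
x = r cosθ ⇒ ẋ = −rω sinθ.
|v| = rω|sinθ| = 0.0351·96.14·|sin 77.1°| = 3.2893 m/s = 3289.3 mm/s.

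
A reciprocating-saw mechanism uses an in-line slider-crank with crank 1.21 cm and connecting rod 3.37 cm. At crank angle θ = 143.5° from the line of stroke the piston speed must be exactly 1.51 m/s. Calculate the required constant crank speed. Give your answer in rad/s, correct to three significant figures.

For an in-line slider-crank, |v_piston| = rω|sinθ|·[1 + r cosθ/√(L² − r² sin²θ)].
With r = 0.0121 m, L = 0.0337 m, θ = 143.5°: the bracketed kinematic factor |dx/dθ| = 0.005071 m.
ω = v/|dx/dθ| = 1.51/0.005071 = 297.77 rad/s.

298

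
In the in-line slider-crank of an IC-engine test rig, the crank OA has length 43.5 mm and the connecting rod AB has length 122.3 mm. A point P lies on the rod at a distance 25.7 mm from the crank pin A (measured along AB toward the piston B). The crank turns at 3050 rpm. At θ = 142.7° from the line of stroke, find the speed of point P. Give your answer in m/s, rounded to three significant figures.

ω = 319.4 rad/s.  Crank-pin speed |V_A| = rω = 13.894 m/s, perpendicular to OA.
Rod angle: sinφ = −(r/L) sinθ ⇒ φ = -12.447°; ω_rod = −rω cosθ/√(L²−r²sin²θ) = +92.544 rad/s.
V_P = V_A + ω_rod × AP, with AP = 0.0257 m along the rod.
Components: V_Px = −rω sinθ − a·ω_rod·sinφ = -7.9068 m/s;  V_Py = rω cosθ + a·ω_rod·cosφ = -8.7296 m/s.
|V_P| = √(V_Px² + V_Py²) = 11.778 m/s.

11.8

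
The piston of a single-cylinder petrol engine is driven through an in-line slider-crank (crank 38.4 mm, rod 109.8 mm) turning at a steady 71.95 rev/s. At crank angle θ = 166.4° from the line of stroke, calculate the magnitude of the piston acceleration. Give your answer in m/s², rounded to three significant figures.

5160

ω = 2π·72 = 452.1 rad/s
x(θ) = r cosθ + √(L² − r² sin²θ); with ω constant, a = ω²·d²x/dθ².
d²x/dθ² = −r cosθ − r²(cos2θ)/√u − r⁴ sin²2θ/(4u^{3/2}),  u = L² − r² sin²θ = 0.0119745 m².
Substituting r = 0.0384 m, L = 0.1098 m, θ = 166.4°: d²x/dθ² = +0.025252 m.
a = ω²·d²x/dθ² = (452.1)²·(+0.025252) = +5160.7 m/s²;  |a| = 5160.7 m/s².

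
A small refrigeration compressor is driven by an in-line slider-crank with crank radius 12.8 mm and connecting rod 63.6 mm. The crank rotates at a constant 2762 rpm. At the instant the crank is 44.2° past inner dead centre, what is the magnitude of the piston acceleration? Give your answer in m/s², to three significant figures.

776

ω = 2π·2762/60 = 289.2 rad/s
x(θ) = r cosθ + √(L² − r² sin²θ); with ω constant, a = ω²·d²x/dθ².
d²x/dθ² = −r cosθ − r²(cos2θ)/√u − r⁴ sin²2θ/(4u^{3/2}),  u = L² − r² sin²θ = 0.00396533 m².
Substituting r = 0.0128 m, L = 0.0636 m, θ = 44.2°: d²x/dθ² = -0.009276 m.
a = ω²·d²x/dθ² = (289.2)²·(-0.009276) = -776 m/s²;  |a| = 776 m/s².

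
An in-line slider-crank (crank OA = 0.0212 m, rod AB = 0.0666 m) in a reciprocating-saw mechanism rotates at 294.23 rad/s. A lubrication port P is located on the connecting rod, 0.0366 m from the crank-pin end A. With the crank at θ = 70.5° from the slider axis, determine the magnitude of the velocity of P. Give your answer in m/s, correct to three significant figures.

6.31

ω = 294.2 rad/s.  Crank-pin speed |V_A| = rω = 6.2377 m/s, perpendicular to OA.
Rod angle: sinφ = −(r/L) sinθ ⇒ φ = -17.461°; ω_rod = −rω cosθ/√(L²−r²sin²θ) = -32.774 rad/s.
V_P = V_A + ω_rod × AP, with AP = 0.0366 m along the rod.
Components: V_Px = −rω sinθ − a·ω_rod·sinφ = -6.2398 m/s;  V_Py = rω cosθ + a·ω_rod·cosφ = +0.93792 m/s.
|V_P| = √(V_Px² + V_Py²) = 6.3099 m/s.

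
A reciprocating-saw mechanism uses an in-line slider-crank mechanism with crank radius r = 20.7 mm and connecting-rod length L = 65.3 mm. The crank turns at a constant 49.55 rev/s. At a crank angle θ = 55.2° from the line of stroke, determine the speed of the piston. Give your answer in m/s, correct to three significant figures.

6.28

ω = 2π·49.5 = 311.3 rad/s
For an in-line slider-crank, x = r cosθ + √(L² − r² sin²θ), so v = −rω sinθ·[1 + r cosθ/√(L² − r² sin²θ)].
With r = 0.0207 m, L = 0.0653 m, θ = 55.2°: √(L² − r² sin²θ) = 0.063049 m.
v = −0.0207·311.3·0.82115·[1 + 0.0207·0.57071/0.063049] = -6.2835 m/s.
|v| = 6.2835 m/s.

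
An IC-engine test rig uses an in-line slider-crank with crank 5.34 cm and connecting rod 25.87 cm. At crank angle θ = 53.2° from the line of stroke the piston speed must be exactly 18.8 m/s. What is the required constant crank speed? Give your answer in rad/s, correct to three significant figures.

391

For an in-line slider-crank, |v_piston| = rω|sinθ|·[1 + r cosθ/√(L² − r² sin²θ)].
With r = 0.0534 m, L = 0.2587 m, θ = 53.2°: the bracketed kinematic factor |dx/dθ| = 0.04812 m.
ω = v/|dx/dθ| = 18.8/0.04812 = 390.69 rad/s.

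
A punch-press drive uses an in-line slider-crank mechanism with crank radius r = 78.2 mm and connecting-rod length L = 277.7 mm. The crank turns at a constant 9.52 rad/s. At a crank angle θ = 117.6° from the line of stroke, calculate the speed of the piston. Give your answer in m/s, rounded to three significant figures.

0.571

ω = 9.52 rad/s
For an in-line slider-crank, x = r cosθ + √(L² − r² sin²θ), so v = −rω sinθ·[1 + r cosθ/√(L² − r² sin²θ)].
With r = 0.0782 m, L = 0.2777 m, θ = 117.6°: √(L² − r² sin²θ) = 0.26891 m.
v = −0.0782·9.52·0.88620·[1 + 0.0782·-0.46330/0.26891] = -0.57086 m/s.
|v| = 0.57086 m/s.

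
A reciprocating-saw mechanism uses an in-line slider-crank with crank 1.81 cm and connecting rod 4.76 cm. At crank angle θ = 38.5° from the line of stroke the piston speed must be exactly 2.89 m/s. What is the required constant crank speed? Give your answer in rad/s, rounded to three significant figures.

For an in-line slider-crank, |v_piston| = rω|sinθ|·[1 + r cosθ/√(L² − r² sin²θ)].
With r = 0.0181 m, L = 0.0476 m, θ = 38.5°: the bracketed kinematic factor |dx/dθ| = 0.014719 m.
ω = v/|dx/dθ| = 2.89/0.014719 = 196.35 rad/s.

196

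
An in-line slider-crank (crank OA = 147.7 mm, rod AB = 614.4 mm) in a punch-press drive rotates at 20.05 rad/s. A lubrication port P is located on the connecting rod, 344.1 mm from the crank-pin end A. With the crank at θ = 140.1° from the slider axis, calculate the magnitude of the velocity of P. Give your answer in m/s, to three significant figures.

1.97

ω = 20.05 rad/s.  Crank-pin speed |V_A| = rω = 2.9614 m/s, perpendicular to OA.
Rod angle: sinφ = −(r/L) sinθ ⇒ φ = -8.871°; ω_rod = −rω cosθ/√(L²−r²sin²θ) = +3.7425 rad/s.
V_P = V_A + ω_rod × AP, with AP = 0.3441 m along the rod.
Components: V_Px = −rω sinθ − a·ω_rod·sinφ = -1.701 m/s;  V_Py = rω cosθ + a·ω_rod·cosφ = -0.99949 m/s.
|V_P| = √(V_Px² + V_Py²) = 1.9729 m/s.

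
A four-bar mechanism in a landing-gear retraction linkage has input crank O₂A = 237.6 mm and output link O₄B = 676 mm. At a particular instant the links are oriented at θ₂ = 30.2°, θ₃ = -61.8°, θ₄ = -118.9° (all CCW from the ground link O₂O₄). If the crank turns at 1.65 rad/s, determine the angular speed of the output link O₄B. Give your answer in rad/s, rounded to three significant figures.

ω₂ = 1.65 rad/s
Differentiating the loop-closure r₂e^{iθ₂}+r₃e^{iθ₃}=r₁+r₄e^{iθ₄} gives r₂ω₂e^{iθ₂}+r₃ω₃e^{iθ₃}=r₄ω₄e^{iθ₄}.
Eliminating the other unknown: ω₄ = r₂ω₂ sin(θ₂−θ₃) / [r₄ sin(θ₄−θ₃)].
Numerator sine = +0.99939; denominator sine = -0.83962.
Result = 0.2376·1.65·(+0.99939) / (0.676·(-0.83962)) = -0.6903 rad/s; magnitude 0.6903 rad/s.

0.690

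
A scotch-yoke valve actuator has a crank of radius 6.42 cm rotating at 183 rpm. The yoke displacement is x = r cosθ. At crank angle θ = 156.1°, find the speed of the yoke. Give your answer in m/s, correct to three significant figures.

ω = 19.16 rad/s (from 183 rpm).
x = r cosθ ⇒ ẋ = −rω sinθ.
|v| = rω|sinθ| = 0.0642·19.16·|sin 156.1°| = 0.49845 m/s.

0.498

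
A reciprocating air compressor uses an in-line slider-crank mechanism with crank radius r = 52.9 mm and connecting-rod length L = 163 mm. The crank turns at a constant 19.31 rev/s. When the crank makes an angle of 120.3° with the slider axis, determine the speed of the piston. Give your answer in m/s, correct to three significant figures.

ω = 2π·19.3 = 121.3 rad/s
For an in-line slider-crank, x = r cosθ + √(L² − r² sin²θ), so v = −rω sinθ·[1 + r cosθ/√(L² − r² sin²θ)].
With r = 0.0529 m, L = 0.163 m, θ = 120.3°: √(L² − r² sin²θ) = 0.15647 m.
v = −0.0529·121.3·0.86340·[1 + 0.0529·-0.50453/0.15647] = -4.5963 m/s.
|v| = 4.5963 m/s.

4.60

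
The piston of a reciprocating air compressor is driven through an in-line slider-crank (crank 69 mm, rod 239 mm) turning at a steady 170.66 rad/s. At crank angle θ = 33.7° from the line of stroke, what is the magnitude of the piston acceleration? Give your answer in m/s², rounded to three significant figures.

ω = 170.7 rad/s
x(θ) = r cosθ + √(L² − r² sin²θ); with ω constant, a = ω²·d²x/dθ².
d²x/dθ² = −r cosθ − r²(cos2θ)/√u − r⁴ sin²2θ/(4u^{3/2}),  u = L² − r² sin²θ = 0.0556553 m².
Substituting r = 0.069 m, L = 0.239 m, θ = 33.7°: d²x/dθ² = -0.065528 m.
a = ω²·d²x/dθ² = (170.7)²·(-0.065528) = -1908.5 m/s²;  |a| = 1908.5 m/s².

1910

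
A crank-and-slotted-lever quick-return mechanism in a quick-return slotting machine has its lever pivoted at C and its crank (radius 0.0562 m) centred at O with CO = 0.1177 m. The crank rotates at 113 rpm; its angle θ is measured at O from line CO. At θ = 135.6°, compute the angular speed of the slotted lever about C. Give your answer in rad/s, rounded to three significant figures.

2.45

ω = 11.83 rad/s (from 113 rpm).
Crank pin A relative to C: A = (d + r cosθ, r sinθ); lever angle φ = atan2(r sinθ, d + r cosθ).
Differentiating tanφ: φ̇ = rω(d cosθ + r)/(d² + r² + 2dr cosθ).
d² + r² + 2dr cosθ = |CA|² = 0.00755963 m²;  d cosθ + r = -0.027893 m.
|ω_lever| = |0.0562·11.83·-0.027893| / 0.00755963 = 2.4538 rad/s.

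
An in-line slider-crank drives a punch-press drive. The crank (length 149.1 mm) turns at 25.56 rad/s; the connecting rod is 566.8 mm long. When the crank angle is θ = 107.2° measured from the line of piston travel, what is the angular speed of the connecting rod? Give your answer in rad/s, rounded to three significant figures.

2.05

ω = 25.56 rad/s
The rod makes angle φ with the slider axis where L sinφ = r sinθ; differentiating, L cosφ·φ̇ = r ω cosθ.
L cosφ = √(L² − r² sin²θ) = 0.54861 m.
|ω_rod| = r ω |cosθ| / √(L² − r² sin²θ) = 0.1491·25.56·0.29571/0.54861 = 2.0542 rad/s.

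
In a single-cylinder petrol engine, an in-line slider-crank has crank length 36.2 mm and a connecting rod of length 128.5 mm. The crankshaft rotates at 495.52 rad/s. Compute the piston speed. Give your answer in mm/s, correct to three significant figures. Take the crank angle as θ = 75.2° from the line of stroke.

18600

ω = 495.5 rad/s
For an in-line slider-crank, x = r cosθ + √(L² − r² sin²θ), so v = −rω sinθ·[1 + r cosθ/√(L² − r² sin²θ)].
With r = 0.0362 m, L = 0.1285 m, θ = 75.2°: √(L² − r² sin²θ) = 0.12364 m.
v = −0.0362·495.5·0.96682·[1 + 0.0362·0.25545/0.12364] = -18.64 m/s.
|v| = 18.64 m/s = 18640 mm/s.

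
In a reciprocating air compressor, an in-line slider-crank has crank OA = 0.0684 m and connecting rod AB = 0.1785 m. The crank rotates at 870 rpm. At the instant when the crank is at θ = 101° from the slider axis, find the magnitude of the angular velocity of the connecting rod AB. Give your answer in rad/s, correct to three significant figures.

ω = 91.11 rad/s (converted from 870 rpm).
The rod makes angle φ with the slider axis where L sinφ = r sinθ; differentiating, L cosφ·φ̇ = r ω cosθ.
L cosφ = √(L² − r² sin²θ) = 0.16539 m.
|ω_rod| = r ω |cosθ| / √(L² − r² sin²θ) = 0.0684·91.11·0.19081/0.16539 = 7.1894 rad/s.

7.19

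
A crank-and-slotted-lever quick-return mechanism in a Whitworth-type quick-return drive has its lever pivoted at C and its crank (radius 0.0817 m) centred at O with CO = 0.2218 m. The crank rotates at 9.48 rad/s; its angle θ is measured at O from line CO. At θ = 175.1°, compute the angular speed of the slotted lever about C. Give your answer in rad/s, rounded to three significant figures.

ω = 9.48 rad/s
Crank pin A relative to C: A = (d + r cosθ, r sinθ); lever angle φ = atan2(r sinθ, d + r cosθ).
Differentiating tanφ: φ̇ = rω(d cosθ + r)/(d² + r² + 2dr cosθ).
d² + r² + 2dr cosθ = |CA|² = 0.0197605 m²;  d cosθ + r = -0.13929 m.
|ω_lever| = |0.0817·9.48·-0.13929| / 0.0197605 = 5.4595 rad/s.

5.46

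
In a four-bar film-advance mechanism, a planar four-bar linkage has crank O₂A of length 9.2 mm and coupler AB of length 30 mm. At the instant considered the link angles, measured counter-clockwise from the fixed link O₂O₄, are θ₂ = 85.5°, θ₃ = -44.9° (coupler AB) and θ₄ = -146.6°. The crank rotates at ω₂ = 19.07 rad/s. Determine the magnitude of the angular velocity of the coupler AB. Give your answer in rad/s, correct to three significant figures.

ω₂ = 19.07 rad/s
Differentiating the loop-closure r₂e^{iθ₂}+r₃e^{iθ₃}=r₁+r₄e^{iθ₄} gives r₂ω₂e^{iθ₂}+r₃ω₃e^{iθ₃}=r₄ω₄e^{iθ₄}.
Eliminating the other unknown: ω₃ = r₂ω₂ sin(θ₄−θ₂) / [r₃ sin(θ₃−θ₄)].
Numerator sine = +0.78908; denominator sine = +0.97922.
Result = 0.0092·19.07·(+0.78908) / (0.03·(+0.97922)) = +4.7126 rad/s; magnitude 4.7126 rad/s.

4.71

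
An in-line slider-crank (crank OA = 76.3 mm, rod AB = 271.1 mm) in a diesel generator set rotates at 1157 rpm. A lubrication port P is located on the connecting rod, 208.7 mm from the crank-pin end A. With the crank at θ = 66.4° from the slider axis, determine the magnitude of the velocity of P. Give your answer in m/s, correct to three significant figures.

ω = 121.2 rad/s.  Crank-pin speed |V_A| = rω = 9.2446 m/s, perpendicular to OA.
Rod angle: sinφ = −(r/L) sinθ ⇒ φ = -14.946°; ω_rod = −rω cosθ/√(L²−r²sin²θ) = -14.13 rad/s.
V_P = V_A + ω_rod × AP, with AP = 0.2087 m along the rod.
Components: V_Px = −rω sinθ − a·ω_rod·sinφ = -9.2319 m/s;  V_Py = rω cosθ + a·ω_rod·cosφ = +0.85188 m/s.
|V_P| = √(V_Px² + V_Py²) = 9.2711 m/s.

9.27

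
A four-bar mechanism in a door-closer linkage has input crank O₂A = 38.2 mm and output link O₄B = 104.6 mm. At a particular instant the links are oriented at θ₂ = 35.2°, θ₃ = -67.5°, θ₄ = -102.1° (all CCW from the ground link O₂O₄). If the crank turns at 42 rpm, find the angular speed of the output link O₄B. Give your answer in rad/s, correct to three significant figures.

ω₂ = 4.398 rad/s (from 42 rpm).
Differentiating the loop-closure r₂e^{iθ₂}+r₃e^{iθ₃}=r₁+r₄e^{iθ₄} gives r₂ω₂e^{iθ₂}+r₃ω₃e^{iθ₃}=r₄ω₄e^{iθ₄}.
Eliminating the other unknown: ω₄ = r₂ω₂ sin(θ₂−θ₃) / [r₄ sin(θ₄−θ₃)].
Numerator sine = +0.97553; denominator sine = -0.56784.
Result = 0.0382·4.398·(+0.97553) / (0.1046·(-0.56784)) = -2.7595 rad/s; magnitude 2.7595 rad/s.

2.76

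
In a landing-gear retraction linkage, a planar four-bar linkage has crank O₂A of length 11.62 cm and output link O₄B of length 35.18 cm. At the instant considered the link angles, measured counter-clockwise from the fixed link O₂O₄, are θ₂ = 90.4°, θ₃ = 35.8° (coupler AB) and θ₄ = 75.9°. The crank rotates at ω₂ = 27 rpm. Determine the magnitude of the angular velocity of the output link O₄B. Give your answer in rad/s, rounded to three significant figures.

ω₂ = 2.827 rad/s (from 27 rpm).
Differentiating the loop-closure r₂e^{iθ₂}+r₃e^{iθ₃}=r₁+r₄e^{iθ₄} gives r₂ω₂e^{iθ₂}+r₃ω₃e^{iθ₃}=r₄ω₄e^{iθ₄}.
Eliminating the other unknown: ω₄ = r₂ω₂ sin(θ₂−θ₃) / [r₄ sin(θ₄−θ₃)].
Numerator sine = +0.81513; denominator sine = +0.64412.
Result = 0.1162·2.827·(+0.81513) / (0.3518·(+0.64412)) = +1.1818 rad/s; magnitude 1.1818 rad/s.

1.18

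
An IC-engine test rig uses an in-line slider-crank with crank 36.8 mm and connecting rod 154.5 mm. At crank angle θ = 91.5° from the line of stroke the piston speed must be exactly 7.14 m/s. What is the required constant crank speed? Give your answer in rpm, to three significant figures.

1870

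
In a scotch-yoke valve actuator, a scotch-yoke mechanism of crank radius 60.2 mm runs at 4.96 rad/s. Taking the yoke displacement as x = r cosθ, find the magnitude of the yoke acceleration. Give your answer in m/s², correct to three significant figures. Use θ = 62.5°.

0.684

ω = 4.96 rad/s
x = r cosθ ⇒ ẍ = −rω² cosθ (ω constant).
|a| = rω²|cosθ| = 0.0602·(4.96)²·|cos 62.5°| = 0.68386 m/s².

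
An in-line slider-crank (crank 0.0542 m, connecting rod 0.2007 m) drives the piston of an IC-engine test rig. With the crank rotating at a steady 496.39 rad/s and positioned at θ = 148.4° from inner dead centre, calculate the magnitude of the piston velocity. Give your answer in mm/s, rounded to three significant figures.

10800

ω = 496.4 rad/s
For an in-line slider-crank, x = r cosθ + √(L² − r² sin²θ), so v = −rω sinθ·[1 + r cosθ/√(L² − r² sin²θ)].
With r = 0.0542 m, L = 0.2007 m, θ = 148.4°: √(L² − r² sin²θ) = 0.19868 m.
v = −0.0542·496.4·0.52399·[1 + 0.0542·-0.85173/0.19868] = -10.822 m/s.
|v| = 10.822 m/s = 10822 mm/s.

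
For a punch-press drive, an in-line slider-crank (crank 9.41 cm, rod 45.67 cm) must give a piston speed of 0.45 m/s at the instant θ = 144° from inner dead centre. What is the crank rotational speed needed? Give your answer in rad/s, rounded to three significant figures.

9.78

For an in-line slider-crank, |v_piston| = rω|sinθ|·[1 + r cosθ/√(L² − r² sin²θ)].
With r = 0.0941 m, L = 0.4567 m, θ = 144°: the bracketed kinematic factor |dx/dθ| = 0.046022 m.
ω = v/|dx/dθ| = 0.45/0.046022 = 9.7779 rad/s.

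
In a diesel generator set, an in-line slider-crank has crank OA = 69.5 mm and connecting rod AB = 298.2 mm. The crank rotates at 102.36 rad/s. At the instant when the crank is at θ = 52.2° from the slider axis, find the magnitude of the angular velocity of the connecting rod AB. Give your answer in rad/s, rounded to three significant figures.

ω = 102.4 rad/s
The rod makes angle φ with the slider axis where L sinφ = r sinθ; differentiating, L cosφ·φ̇ = r ω cosθ.
L cosφ = √(L² − r² sin²θ) = 0.2931 m.
|ω_rod| = r ω |cosθ| / √(L² − r² sin²θ) = 0.0695·102.4·0.61291/0.2931 = 14.876 rad/s.

14.9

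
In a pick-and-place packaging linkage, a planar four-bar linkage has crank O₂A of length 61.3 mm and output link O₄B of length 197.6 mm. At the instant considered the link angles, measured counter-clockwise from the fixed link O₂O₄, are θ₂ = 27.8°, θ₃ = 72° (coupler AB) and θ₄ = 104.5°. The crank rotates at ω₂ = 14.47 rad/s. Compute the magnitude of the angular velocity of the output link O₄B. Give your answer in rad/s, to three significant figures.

5.82

ω₂ = 14.47 rad/s
Differentiating the loop-closure r₂e^{iθ₂}+r₃e^{iθ₃}=r₁+r₄e^{iθ₄} gives r₂ω₂e^{iθ₂}+r₃ω₃e^{iθ₃}=r₄ω₄e^{iθ₄}.
Eliminating the other unknown: ω₄ = r₂ω₂ sin(θ₂−θ₃) / [r₄ sin(θ₄−θ₃)].
Numerator sine = -0.69717; denominator sine = +0.53730.
Result = 0.0613·14.47·(-0.69717) / (0.1976·(+0.53730)) = -5.8245 rad/s; magnitude 5.8245 rad/s.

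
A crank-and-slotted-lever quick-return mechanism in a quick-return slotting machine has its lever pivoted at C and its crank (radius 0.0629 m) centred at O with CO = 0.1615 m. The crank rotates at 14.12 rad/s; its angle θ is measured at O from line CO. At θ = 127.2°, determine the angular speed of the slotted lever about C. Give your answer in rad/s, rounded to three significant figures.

1.74

ω = 14.12 rad/s
Crank pin A relative to C: A = (d + r cosθ, r sinθ); lever angle φ = atan2(r sinθ, d + r cosθ).
Differentiating tanφ: φ̇ = rω(d cosθ + r)/(d² + r² + 2dr cosθ).
d² + r² + 2dr cosθ = |CA|² = 0.0177552 m²;  d cosθ + r = -0.034743 m.
|ω_lever| = |0.0629·14.12·-0.034743| / 0.0177552 = 1.7379 rad/s.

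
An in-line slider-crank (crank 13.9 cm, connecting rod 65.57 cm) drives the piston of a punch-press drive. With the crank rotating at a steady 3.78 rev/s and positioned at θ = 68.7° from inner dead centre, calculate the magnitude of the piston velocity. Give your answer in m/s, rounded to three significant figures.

ω = 2π·3.78 = 23.75 rad/s
For an in-line slider-crank, x = r cosθ + √(L² − r² sin²θ), so v = −rω sinθ·[1 + r cosθ/√(L² − r² sin²θ)].
With r = 0.139 m, L = 0.6557 m, θ = 68.7°: √(L² − r² sin²θ) = 0.64278 m.
v = −0.139·23.75·0.93169·[1 + 0.139·0.36325/0.64278] = -3.3174 m/s.
|v| = 3.3174 m/s.

3.32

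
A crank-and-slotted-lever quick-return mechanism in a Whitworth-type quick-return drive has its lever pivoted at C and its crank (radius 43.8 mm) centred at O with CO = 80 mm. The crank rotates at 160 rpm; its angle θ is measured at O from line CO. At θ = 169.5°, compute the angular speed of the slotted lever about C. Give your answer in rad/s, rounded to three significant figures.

ω = 16.76 rad/s (from 160 rpm).
Crank pin A relative to C: A = (d + r cosθ, r sinθ); lever angle φ = atan2(r sinθ, d + r cosθ).
Differentiating tanφ: φ̇ = rω(d cosθ + r)/(d² + r² + 2dr cosθ).
d² + r² + 2dr cosθ = |CA|² = 0.00142779 m²;  d cosθ + r = -0.03486 m.
|ω_lever| = |0.0438·16.76·-0.03486| / 0.00142779 = 17.918 rad/s.

17.9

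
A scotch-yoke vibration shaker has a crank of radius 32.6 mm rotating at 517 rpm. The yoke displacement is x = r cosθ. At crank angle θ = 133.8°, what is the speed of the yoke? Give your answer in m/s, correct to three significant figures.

ω = 54.14 rad/s (from 517 rpm).
x = r cosθ ⇒ ẋ = −rω sinθ.
|v| = rω|sinθ| = 0.0326·54.14·|sin 133.8°| = 1.2739 m/s.

1.27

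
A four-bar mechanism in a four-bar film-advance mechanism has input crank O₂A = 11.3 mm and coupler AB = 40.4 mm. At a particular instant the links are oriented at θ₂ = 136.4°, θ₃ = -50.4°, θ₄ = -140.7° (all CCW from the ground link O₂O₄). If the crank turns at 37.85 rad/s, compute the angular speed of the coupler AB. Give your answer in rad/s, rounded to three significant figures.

ω₂ = 37.85 rad/s
Differentiating the loop-closure r₂e^{iθ₂}+r₃e^{iθ₃}=r₁+r₄e^{iθ₄} gives r₂ω₂e^{iθ₂}+r₃ω₃e^{iθ₃}=r₄ω₄e^{iθ₄}.
Eliminating the other unknown: ω₃ = r₂ω₂ sin(θ₄−θ₂) / [r₃ sin(θ₃−θ₄)].
Numerator sine = +0.99233; denominator sine = +0.99999.
Result = 0.0113·37.85·(+0.99233) / (0.0404·(+0.99999)) = +10.506 rad/s; magnitude 10.506 rad/s.

10.5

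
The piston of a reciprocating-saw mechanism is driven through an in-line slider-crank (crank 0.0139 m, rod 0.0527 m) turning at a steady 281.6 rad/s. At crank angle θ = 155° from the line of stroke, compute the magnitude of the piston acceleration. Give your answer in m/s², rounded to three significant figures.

ω = 281.6 rad/s
x(θ) = r cosθ + √(L² − r² sin²θ); with ω constant, a = ω²·d²x/dθ².
d²x/dθ² = −r cosθ − r²(cos2θ)/√u − r⁴ sin²2θ/(4u^{3/2}),  u = L² − r² sin²θ = 0.00274278 m².
Substituting r = 0.0139 m, L = 0.0527 m, θ = 155°: d²x/dθ² = +0.010188 m.
a = ω²·d²x/dθ² = (281.6)²·(+0.010188) = +807.91 m/s²;  |a| = 807.91 m/s².

808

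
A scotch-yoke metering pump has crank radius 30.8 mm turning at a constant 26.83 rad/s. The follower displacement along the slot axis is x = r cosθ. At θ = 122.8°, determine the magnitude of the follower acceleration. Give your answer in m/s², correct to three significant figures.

ω = 26.83 rad/s
x = r cosθ ⇒ ẍ = −rω² cosθ (ω constant).
|a| = rω²|cosθ| = 0.0308·(26.83)²·|cos 122.8°| = 12.01 m/s².

12.0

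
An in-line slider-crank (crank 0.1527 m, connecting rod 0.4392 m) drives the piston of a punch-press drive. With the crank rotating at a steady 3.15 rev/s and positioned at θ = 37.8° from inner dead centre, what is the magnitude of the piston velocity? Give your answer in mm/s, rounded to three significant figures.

ω = 2π·3.15 = 19.79 rad/s
For an in-line slider-crank, x = r cosθ + √(L² − r² sin²θ), so v = −rω sinθ·[1 + r cosθ/√(L² − r² sin²θ)].
With r = 0.1527 m, L = 0.4392 m, θ = 37.8°: √(L² − r² sin²θ) = 0.42911 m.
v = −0.1527·19.79·0.61291·[1 + 0.1527·0.79016/0.42911] = -2.3732 m/s.
|v| = 2.3732 m/s = 2373.2 mm/s.

2370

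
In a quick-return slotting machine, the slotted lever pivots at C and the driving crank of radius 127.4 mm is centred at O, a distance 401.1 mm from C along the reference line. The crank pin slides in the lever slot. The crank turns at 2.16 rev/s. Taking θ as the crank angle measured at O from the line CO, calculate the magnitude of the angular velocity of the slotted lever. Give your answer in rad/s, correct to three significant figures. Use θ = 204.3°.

4.90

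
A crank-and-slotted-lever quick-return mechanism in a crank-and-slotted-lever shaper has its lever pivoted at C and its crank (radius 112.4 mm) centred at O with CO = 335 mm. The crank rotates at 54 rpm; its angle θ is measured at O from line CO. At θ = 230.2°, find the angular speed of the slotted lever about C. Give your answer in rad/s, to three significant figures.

0.846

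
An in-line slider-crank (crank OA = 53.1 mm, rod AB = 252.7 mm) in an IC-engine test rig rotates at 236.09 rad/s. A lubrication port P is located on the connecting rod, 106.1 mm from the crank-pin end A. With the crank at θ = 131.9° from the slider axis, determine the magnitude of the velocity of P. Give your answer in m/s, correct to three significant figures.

ω = 236.1 rad/s.  Crank-pin speed |V_A| = rω = 12.536 m/s, perpendicular to OA.
Rod angle: sinφ = −(r/L) sinθ ⇒ φ = -8.998°; ω_rod = −rω cosθ/√(L²−r²sin²θ) = +33.544 rad/s.
V_P = V_A + ω_rod × AP, with AP = 0.1061 m along the rod.
Components: V_Px = −rω sinθ − a·ω_rod·sinφ = -8.7743 m/s;  V_Py = rω cosθ + a·ω_rod·cosφ = -4.857 m/s.
|V_P| = √(V_Px² + V_Py²) = 10.029 m/s.

10.0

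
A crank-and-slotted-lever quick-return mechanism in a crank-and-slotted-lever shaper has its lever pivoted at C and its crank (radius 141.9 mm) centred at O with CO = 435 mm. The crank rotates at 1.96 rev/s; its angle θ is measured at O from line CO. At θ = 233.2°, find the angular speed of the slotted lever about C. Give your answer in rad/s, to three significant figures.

1.53

ω = 12.32 rad/s (from 1.96 rev/s).
Crank pin A relative to C: A = (d + r cosθ, r sinθ); lever angle φ = atan2(r sinθ, d + r cosθ).
Differentiating tanφ: φ̇ = rω(d cosθ + r)/(d² + r² + 2dr cosθ).
d² + r² + 2dr cosθ = |CA|² = 0.135409 m²;  d cosθ + r = -0.11868 m.
|ω_lever| = |0.1419·12.32·-0.11868| / 0.135409 = 1.5315 rad/s.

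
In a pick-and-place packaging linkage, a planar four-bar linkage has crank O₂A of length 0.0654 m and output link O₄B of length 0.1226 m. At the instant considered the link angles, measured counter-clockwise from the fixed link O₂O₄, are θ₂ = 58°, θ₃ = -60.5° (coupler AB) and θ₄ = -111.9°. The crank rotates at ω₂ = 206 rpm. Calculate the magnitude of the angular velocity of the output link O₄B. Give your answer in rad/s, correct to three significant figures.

ω₂ = 21.57 rad/s (from 206 rpm).
Differentiating the loop-closure r₂e^{iθ₂}+r₃e^{iθ₃}=r₁+r₄e^{iθ₄} gives r₂ω₂e^{iθ₂}+r₃ω₃e^{iθ₃}=r₄ω₄e^{iθ₄}.
Eliminating the other unknown: ω₄ = r₂ω₂ sin(θ₂−θ₃) / [r₄ sin(θ₄−θ₃)].
Numerator sine = +0.87882; denominator sine = -0.78152.
Result = 0.0654·21.57·(+0.87882) / (0.1226·(-0.78152)) = -12.94 rad/s; magnitude 12.94 rad/s.

12.9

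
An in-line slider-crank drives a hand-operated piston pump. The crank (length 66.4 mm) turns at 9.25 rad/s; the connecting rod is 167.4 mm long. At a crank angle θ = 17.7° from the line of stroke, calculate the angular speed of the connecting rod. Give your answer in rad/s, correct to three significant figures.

ω = 9.25 rad/s
The rod makes angle φ with the slider axis where L sinφ = r sinθ; differentiating, L cosφ·φ̇ = r ω cosθ.
L cosφ = √(L² − r² sin²θ) = 0.16618 m.
|ω_rod| = r ω |cosθ| / √(L² − r² sin²θ) = 0.0664·9.25·0.95266/0.16618 = 3.5211 rad/s.

3.52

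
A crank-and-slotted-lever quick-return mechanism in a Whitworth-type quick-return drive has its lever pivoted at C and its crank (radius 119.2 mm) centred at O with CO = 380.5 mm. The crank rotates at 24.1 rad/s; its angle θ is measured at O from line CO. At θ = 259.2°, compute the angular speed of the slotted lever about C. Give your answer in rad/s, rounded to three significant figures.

0.969

ω = 24.1 rad/s
Crank pin A relative to C: A = (d + r cosθ, r sinθ); lever angle φ = atan2(r sinθ, d + r cosθ).
Differentiating tanφ: φ̇ = rω(d cosθ + r)/(d² + r² + 2dr cosθ).
d² + r² + 2dr cosθ = |CA|² = 0.141991 m²;  d cosθ + r = +0.047901 m.
|ω_lever| = |0.1192·24.1·+0.047901| / 0.141991 = 0.96913 rad/s.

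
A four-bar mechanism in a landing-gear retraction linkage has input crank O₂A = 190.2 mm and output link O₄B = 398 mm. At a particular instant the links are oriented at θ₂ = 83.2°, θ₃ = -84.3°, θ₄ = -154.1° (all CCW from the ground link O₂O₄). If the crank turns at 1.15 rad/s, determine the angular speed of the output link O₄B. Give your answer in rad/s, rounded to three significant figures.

ω₂ = 1.15 rad/s
Differentiating the loop-closure r₂e^{iθ₂}+r₃e^{iθ₃}=r₁+r₄e^{iθ₄} gives r₂ω₂e^{iθ₂}+r₃ω₃e^{iθ₃}=r₄ω₄e^{iθ₄}.
Eliminating the other unknown: ω₄ = r₂ω₂ sin(θ₂−θ₃) / [r₄ sin(θ₄−θ₃)].
Numerator sine = +0.21644; denominator sine = -0.93849.
Result = 0.1902·1.15·(+0.21644) / (0.398·(-0.93849)) = -0.12675 rad/s; magnitude 0.12675 rad/s.

0.127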